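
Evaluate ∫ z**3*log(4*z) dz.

Use integration by parts with u = log(4*z), dv = z**3 dz.
Then du = 1/z dz and v = z**4/4.

z**4*(log(z) + 2*log(2))/4 - z**4/16 + C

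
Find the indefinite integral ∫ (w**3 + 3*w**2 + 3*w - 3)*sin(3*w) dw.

-w**3*cos(3*w)/3 + w**2*sin(3*w)/3 - w**2*cos(3*w) + 2*w*sin(3*w)/3 - 7*w*cos(3*w)/9 + 7*sin(3*w)/27 + 11*cos(3*w)/9 + C

Use integration by parts with u = w**3 + 3*w**2 + 3*w - 3, dv = sin(3*w) dw, so v = -cos(3*w)/3.
Apply parts 3 times (tabular method): alternate signs, differentiate u down to 0, integrate dv up.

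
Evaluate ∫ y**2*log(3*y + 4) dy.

y**3*log(3*y + 4)/3 - y**3/9 + 2*y**2/9 - 16*y/27 + 64*log(3*y + 4)/81 + C

Use integration by parts with u = log(3*y + 4), dv = y**2 dy.
Then du = 3/(3*y + 4) dy and v = y**3/3.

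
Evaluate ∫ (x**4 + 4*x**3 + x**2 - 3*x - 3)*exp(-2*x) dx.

(-2*x**4 - 12*x**3 - 20*x**2 - 14*x - 1)*exp(-2*x)/4 + C

Use integration by parts with u = x**4 + 4*x**3 + x**2 - 3*x - 3, dv = exp(-2*x) dx, so v = -exp(-2*x)/2.
Apply parts 4 times (tabular method): alternate signs, differentiate u down to 0, integrate dv up.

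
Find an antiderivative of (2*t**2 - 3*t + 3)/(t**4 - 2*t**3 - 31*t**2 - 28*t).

-3*log(t)/28 + 10*log(t - 7)/77 + log(t + 1)/3 - 47*log(t + 4)/132 + C

Factor the denominator: t*(t - 7)*(t + 1)*(t + 4).
Partial-fraction decomposition: -47/(132*(t + 4)) + 1/(3*(t + 1)) + 10/(77*(t - 7)) - 3/(28*t).
Integrate each term: A/(t−a) contributes A·log|t−a|.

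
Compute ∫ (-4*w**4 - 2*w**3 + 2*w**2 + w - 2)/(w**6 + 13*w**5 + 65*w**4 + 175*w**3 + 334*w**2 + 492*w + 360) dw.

-11*log(w + 2)/6 - 3117*log(w + 3)/676 + 2207*log(w + 5)/348 + 1003*log(w**2 + 4)/19604 + 798*atan(w/2)/4901 - 257/(26*w + 78) + C

Factor the denominator: (w + 2)*(w + 3)**2*(w + 5)*(w**2 + 4).
Partial-fraction decomposition: (1003*w + 3192)/(9802*(w**2 + 4)) + 2207/(348*(w + 5)) - 3117/(676*(w + 3)) + 257/(26*(w + 3)**2) - 11/(6*(w + 2)).
Integrate each term; A/(w−a) gives A·log|w−a|; the (Bw+D)/(w²+p²) term gives a log and an atan.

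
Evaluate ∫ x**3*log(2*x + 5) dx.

Use integration by parts with u = log(2*x + 5), dv = x**3 dx.
Then du = 2/(2*x + 5) dx and v = x**4/4.

x**4*log(2*x + 5)/4 - x**4/16 + 5*x**3/24 - 25*x**2/32 + 125*x/32 - 625*log(2*x + 5)/64 + C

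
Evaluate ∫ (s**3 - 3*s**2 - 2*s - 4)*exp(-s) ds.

(-s**3 + 2*s + 6)*exp(-s) + C

Use integration by parts with u = s**3 - 3*s**2 - 2*s - 4, dv = exp(-s) ds, so v = -exp(-s).
Apply parts 3 times (tabular method): alternate signs, differentiate u down to 0, integrate dv up.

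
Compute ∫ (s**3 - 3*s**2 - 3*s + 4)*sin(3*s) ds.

-s**3*cos(3*s)/3 + s**2*sin(3*s)/3 + s**2*cos(3*s) - 2*s*sin(3*s)/3 + 11*s*cos(3*s)/9 - 11*sin(3*s)/27 - 14*cos(3*s)/9 + C

Use integration by parts with u = s**3 - 3*s**2 - 3*s + 4, dv = sin(3*s) ds, so v = -cos(3*s)/3.
Apply parts 3 times (tabular method): alternate signs, differentiate u down to 0, integrate dv up.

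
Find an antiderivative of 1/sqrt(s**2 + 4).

log(s + sqrt(s**2 + 4)) + C

Substitute s = 2·tan(θ), so ds = 2·sec(θ)^2 dθ and the radical becomes sqrt(s**2 + 4) = 2·sec(θ) by the Pythagorean identity.
Integrate the resulting trig expression in θ, then back-substitute tan(θ) = s/2, sec(θ) = sqrt(s**2 + 4)/2 (absorbing any constant into C).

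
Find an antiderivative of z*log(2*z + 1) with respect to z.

Use integration by parts with u = log(2*z + 1), dv = z dz.
Then du = 2/(2*z + 1) dz and v = z**2/2.

z**2*log(2*z + 1)/2 - z**2/4 + z/4 - log(2*z + 1)/8 + C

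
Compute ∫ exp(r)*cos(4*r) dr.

4*exp(r)*sin(4*r)/17 + exp(r)*cos(4*r)/17 + C

Let I denote the integral. Integrate by parts with u = cos(4*r), dv = exp(r) dr, so v = exp(r): I = exp(r)*cos(4*r) + 4·∫ exp(r)*sin(4*r) dr.
Apply parts again with u = sin(4*r), dv = exp(r) dr: ∫ exp(r)*sin(4*r) dr = exp(r)*sin(4*r) − 4·I. Substituting back brings back I: I = 4*exp(r)*sin(4*r) + exp(r)*cos(4*r) − 16·I.
Solving for I: (1 + 16)·I equals the remaining terms, so I = (1/17)·(4*exp(r)*sin(4*r) + exp(r)*cos(4*r)).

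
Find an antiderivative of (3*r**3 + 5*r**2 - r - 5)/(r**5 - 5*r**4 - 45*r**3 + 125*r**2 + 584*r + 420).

631*log(r - 7)/432 - 817*log(r - 6)/616 - log(r + 1)/112 + 7*log(r + 2)/216 - 125*log(r + 5)/792 + C

Factor the denominator: (r - 7)*(r - 6)*(r + 1)*(r + 2)*(r + 5).
Partial-fraction decomposition: -125/(792*(r + 5)) + 7/(216*(r + 2)) - 1/(112*(r + 1)) - 817/(616*(r - 6)) + 631/(432*(r - 7)).
Integrate each term: A/(r−a) contributes A·log|r−a|.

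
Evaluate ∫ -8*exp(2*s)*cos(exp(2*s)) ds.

Let u = exp(2*s), so du = (2*exp(2*s)) ds.
Rewriting, the integral becomes -4·∫ cos(u) du = -4·sin(u).
Substituting back, u = exp(2*s).

-4*sin(exp(2*s)) + C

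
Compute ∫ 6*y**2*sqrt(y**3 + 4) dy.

4*(y**3 + 4)**(3/2)/3 + C

Let u = y**3 + 4, so du = (3*y**2) dy.
Rewriting, the integral becomes 2·∫ √u du = 2·(2/3)u^(3/2).
Substituting back, u = y**3 + 4.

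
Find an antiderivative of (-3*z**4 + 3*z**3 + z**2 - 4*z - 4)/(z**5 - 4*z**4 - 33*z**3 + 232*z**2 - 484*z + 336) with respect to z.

Factor the denominator: (z - 4)*(z - 3)*(z - 2)**2*(z + 7).
Partial-fraction decomposition: -8159/(8910*(z + 7)) - 470/(81*(z - 2)) - 16/(9*(z - 2)**2) + 169/(10*(z - 3)) - 145/(11*(z - 4)).
Integrate each term; A/(z−a) gives A·log|z−a|; A/(z−a)² gives −A/(z−a).

-145*log(z - 4)/11 + 169*log(z - 3)/10 - 470*log(z - 2)/81 - 8159*log(z + 7)/8910 + 16/(9*z - 18) + C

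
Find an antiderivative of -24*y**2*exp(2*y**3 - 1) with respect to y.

-4*exp(2*y**3 - 1) + C

Let u = 2*y**3 - 1, so du = (6*y**2) dy.
Rewriting, the integral becomes -4·∫ e^u du = -4·e^u.
Substituting back, u = 2*y**3 - 1.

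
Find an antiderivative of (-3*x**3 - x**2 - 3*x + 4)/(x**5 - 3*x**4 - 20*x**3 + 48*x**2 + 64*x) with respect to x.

Factor the denominator: x*(x - 4)**2*(x + 1)*(x + 4).
Partial-fraction decomposition: 1/(4*(x + 4)) - 3/(25*(x + 1)) - 77/(400*(x - 4)) - 27/(20*(x - 4)**2) + 1/(16*x).
Integrate each term; A/(x−a) gives A·log|x−a|; A/(x−a)² gives −A/(x−a).

log(x)/16 - 77*log(x - 4)/400 - 3*log(x + 1)/25 + log(x + 4)/4 + 27/(20*x - 80) + C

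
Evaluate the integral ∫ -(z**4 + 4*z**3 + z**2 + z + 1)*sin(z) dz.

z**4*cos(z) - 4*z**3*sin(z) + 4*z**3*cos(z) - 12*z**2*sin(z) - 11*z**2*cos(z) + 22*z*sin(z) - 23*z*cos(z) + 23*sin(z) + 23*cos(z) + C

Use integration by parts with u = z**4 + 4*z**3 + z**2 + z + 1, dv = -sin(z) dz, so v = cos(z).
Apply parts 4 times (tabular method): alternate signs, differentiate u down to 0, integrate dv up.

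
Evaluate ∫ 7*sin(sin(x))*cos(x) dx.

Let u = sin(x), so du = (cos(x)) dx.
Rewriting, the integral becomes 7·∫ sin(u) du = 7·-cos(u).
Substituting back, u = sin(x).

-7*cos(sin(x)) + C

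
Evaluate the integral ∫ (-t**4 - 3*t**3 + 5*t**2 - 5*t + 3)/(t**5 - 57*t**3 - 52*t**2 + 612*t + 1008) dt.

-3217*log(t - 7)/3510 + 11*log(t - 4)/36 + 41*log(t + 2)/216 - 3*log(t + 3)/10 - 29*log(t + 6)/104 + C

Factor the denominator: (t - 7)*(t - 4)*(t + 2)*(t + 3)*(t + 6).
Partial-fraction decomposition: -29/(104*(t + 6)) - 3/(10*(t + 3)) + 41/(216*(t + 2)) + 11/(36*(t - 4)) - 3217/(3510*(t - 7)).
Integrate each term: A/(t−a) contributes A·log|t−a|.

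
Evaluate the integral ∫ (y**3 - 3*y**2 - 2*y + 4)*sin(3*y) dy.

-y**3*cos(3*y)/3 + y**2*sin(3*y)/3 + y**2*cos(3*y) - 2*y*sin(3*y)/3 + 8*y*cos(3*y)/9 - 8*sin(3*y)/27 - 14*cos(3*y)/9 + C

Use integration by parts with u = y**3 - 3*y**2 - 2*y + 4, dv = sin(3*y) dy, so v = -cos(3*y)/3.
Apply parts 3 times (tabular method): alternate signs, differentiate u down to 0, integrate dv up.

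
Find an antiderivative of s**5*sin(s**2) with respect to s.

Let u = s², du = 2s ds; rewrite as (1/2)∫ u^2·sin(1u) du.
Now integrate by parts 2 times.

-s**4*cos(s**2)/2 + s**2*sin(s**2) + cos(s**2) + C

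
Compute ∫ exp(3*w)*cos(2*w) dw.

Let I denote the integral. Integrate by parts with u = cos(2*w), dv = exp(3*w) dw, so v = exp(3*w)/3: I = exp(3*w)*cos(2*w)/3 + (2/3)·∫ exp(3*w)*sin(2*w) dw.
Apply parts again with u = sin(2*w), dv = exp(3*w) dw: ∫ exp(3*w)*sin(2*w) dw = exp(3*w)*sin(2*w)/3 − (2/3)·I. Substituting back brings back I: I = 2*exp(3*w)*sin(2*w)/9 + exp(3*w)*cos(2*w)/3 − (4/9)·I.
Solving for I: (1 + 4/9)·I equals the remaining terms, so I = (9/13)·(2*exp(3*w)*sin(2*w)/9 + exp(3*w)*cos(2*w)/3).

2*exp(3*w)*sin(2*w)/13 + 3*exp(3*w)*cos(2*w)/13 + C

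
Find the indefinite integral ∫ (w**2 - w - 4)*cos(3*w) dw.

w**2*sin(3*w)/3 - w*sin(3*w)/3 + 2*w*cos(3*w)/9 - 38*sin(3*w)/27 - cos(3*w)/9 + C

Use integration by parts with u = w**2 - w - 4, dv = cos(3*w) dw, so v = sin(3*w)/3.
Apply parts 2 times (tabular method): alternate signs, differentiate u down to 0, integrate dv up.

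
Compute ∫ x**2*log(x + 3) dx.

Use integration by parts with u = log(x + 3), dv = x**2 dx.
Then du = 1/(x + 3) dx and v = x**3/3.

x**3*log(x + 3)/3 - x**3/9 + x**2/2 - 3*x + 9*log(x + 3) + C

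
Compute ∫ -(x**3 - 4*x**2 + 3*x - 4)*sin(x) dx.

x**3*cos(x) - 3*x**2*sin(x) - 4*x**2*cos(x) + 8*x*sin(x) - 3*x*cos(x) + 3*sin(x) + 4*cos(x) + C

Use integration by parts with u = x**3 - 4*x**2 + 3*x - 4, dv = -sin(x) dx, so v = cos(x).
Apply parts 3 times (tabular method): alternate signs, differentiate u down to 0, integrate dv up.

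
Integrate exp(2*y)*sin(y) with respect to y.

Let I denote the integral. Integrate by parts with u = sin(y), dv = exp(2*y) dy, so v = exp(2*y)/2: I = exp(2*y)*sin(y)/2 − (1/2)·∫ exp(2*y)*cos(y) dy.
Apply parts again with u = cos(y), dv = exp(2*y) dy: ∫ exp(2*y)*cos(y) dy = exp(2*y)*cos(y)/2 + (1/2)·I. Substituting back brings back I: I = exp(2*y)*sin(y)/2 - exp(2*y)*cos(y)/4 − (1/4)·I.
Solving for I: (1 + 1/4)·I equals the remaining terms, so I = (4/5)·(exp(2*y)*sin(y)/2 - exp(2*y)*cos(y)/4).

2*exp(2*y)*sin(y)/5 - exp(2*y)*cos(y)/5 + C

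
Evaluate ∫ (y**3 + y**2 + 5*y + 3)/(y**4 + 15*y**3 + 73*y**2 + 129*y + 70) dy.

-log(y + 1)/12 + 11*log(y + 2)/15 - 61*log(y + 5)/12 + 163*log(y + 7)/30 + C

Factor the denominator: (y + 1)*(y + 2)*(y + 5)*(y + 7).
Partial-fraction decomposition: 163/(30*(y + 7)) - 61/(12*(y + 5)) + 11/(15*(y + 2)) - 1/(12*(y + 1)).
Integrate each term: A/(y−a) contributes A·log|y−a|.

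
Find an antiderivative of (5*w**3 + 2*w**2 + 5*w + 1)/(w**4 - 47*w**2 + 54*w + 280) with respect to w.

Factor the denominator: (w - 5)*(w - 4)*(w + 2)*(w + 7).
Partial-fraction decomposition: 1651/(660*(w + 7)) - 41/(210*(w + 2)) - 373/(66*(w - 4)) + 701/(84*(w - 5)).
Integrate each term: A/(w−a) contributes A·log|w−a|.

701*log(w - 5)/84 - 373*log(w - 4)/66 - 41*log(w + 2)/210 + 1651*log(w + 7)/660 + C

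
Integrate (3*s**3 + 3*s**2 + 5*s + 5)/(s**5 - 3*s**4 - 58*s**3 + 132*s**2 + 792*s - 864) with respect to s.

Factor the denominator: (s - 6)**2*(s - 1)*(s + 4)*(s + 6).
Partial-fraction decomposition: -565/(2016*(s + 6)) + 159/(1000*(s + 4)) + 16/(875*(s - 1)) + 3707/(36000*(s - 6)) + 791/(600*(s - 6)**2).
Integrate each term; A/(s−a) gives A·log|s−a|; A/(s−a)² gives −A/(s−a).

3707*log(s - 6)/36000 + 16*log(s - 1)/875 + 159*log(s + 4)/1000 - 565*log(s + 6)/2016 - 791/(600*s - 3600) + C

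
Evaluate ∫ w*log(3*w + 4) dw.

Use integration by parts with u = log(3*w + 4), dv = w dw.
Then du = 3/(3*w + 4) dw and v = w**2/2.

w**2*log(3*w + 4)/2 - w**2/4 + 2*w/3 - 8*log(3*w + 4)/9 + C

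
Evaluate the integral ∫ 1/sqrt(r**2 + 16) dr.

Substitute r = 4·tan(θ), so dr = 4·sec(θ)^2 dθ and the radical becomes sqrt(r**2 + 16) = 4·sec(θ) by the Pythagorean identity.
Integrate the resulting trig expression in θ, then back-substitute tan(θ) = r/4, sec(θ) = sqrt(r**2 + 16)/4 (absorbing any constant into C).

log(r + sqrt(r**2 + 16)) + C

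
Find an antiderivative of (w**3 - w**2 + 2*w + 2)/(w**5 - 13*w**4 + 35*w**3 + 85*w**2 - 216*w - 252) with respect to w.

155*log(w - 7)/144 - 97*log(w - 6)/84 + 13*log(w - 3)/120 + log(w + 1)/112 - 7*log(w + 2)/180 + C

Factor the denominator: (w - 7)*(w - 6)*(w - 3)*(w + 1)*(w + 2).
Partial-fraction decomposition: -7/(180*(w + 2)) + 1/(112*(w + 1)) + 13/(120*(w - 3)) - 97/(84*(w - 6)) + 155/(144*(w - 7)).
Integrate each term: A/(w−a) contributes A·log|w−a|.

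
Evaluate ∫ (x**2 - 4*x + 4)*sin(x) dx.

-x**2*cos(x) + 2*x*sin(x) + 4*x*cos(x) - 4*sin(x) - 2*cos(x) + C

Use integration by parts with u = x**2 - 4*x + 4, dv = sin(x) dx, so v = -cos(x).
Apply parts 2 times (tabular method): alternate signs, differentiate u down to 0, integrate dv up.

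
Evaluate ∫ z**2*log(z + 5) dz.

z**3*log(z + 5)/3 - z**3/9 + 5*z**2/6 - 25*z/3 + 125*log(z + 5)/3 + C

Use integration by parts with u = log(z + 5), dv = z**2 dz.
Then du = 1/(z + 5) dz and v = z**3/3.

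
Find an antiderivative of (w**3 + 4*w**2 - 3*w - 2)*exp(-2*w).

(-4*w**3 - 22*w**2 - 10*w + 3)*exp(-2*w)/8 + C

Use integration by parts with u = w**3 + 4*w**2 - 3*w - 2, dv = exp(-2*w) dw, so v = -exp(-2*w)/2.
Apply parts 3 times (tabular method): alternate signs, differentiate u down to 0, integrate dv up.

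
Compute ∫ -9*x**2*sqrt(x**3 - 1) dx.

Let u = x**3 - 1, so du = (3*x**2) dx.
Rewriting, the integral becomes -3·∫ √u du = -3·(2/3)u^(3/2).
Substituting back, u = x**3 - 1.

-2*(x**3 - 1)**(3/2) + C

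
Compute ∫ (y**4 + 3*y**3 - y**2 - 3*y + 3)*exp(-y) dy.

(-y**4 - 7*y**3 - 20*y**2 - 37*y - 40)*exp(-y) + C

Use integration by parts with u = y**4 + 3*y**3 - y**2 - 3*y + 3, dv = exp(-y) dy, so v = -exp(-y).
Apply parts 4 times (tabular method): alternate signs, differentiate u down to 0, integrate dv up.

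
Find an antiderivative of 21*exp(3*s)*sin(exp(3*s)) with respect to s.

Let u = exp(3*s), so du = (3*exp(3*s)) ds.
Rewriting, the integral becomes 7·∫ sin(u) du = 7·-cos(u).
Substituting back, u = exp(3*s).

-7*cos(exp(3*s)) + C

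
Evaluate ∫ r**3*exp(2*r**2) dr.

(2*r**2 - 1)*exp(2*r**2)/8 + C

Let u = r², du = 2r dr; rewrite as (1/2)∫ u^1·exp(2u) du.
Now integrate by parts 1 time.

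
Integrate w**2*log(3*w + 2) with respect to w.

Use integration by parts with u = log(3*w + 2), dv = w**2 dw.
Then du = 3/(3*w + 2) dw and v = w**3/3.

w**3*log(3*w + 2)/3 - w**3/9 + w**2/9 - 4*w/27 + 8*log(3*w + 2)/81 + C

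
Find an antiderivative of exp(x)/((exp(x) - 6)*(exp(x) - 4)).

log(exp(x) - 6)/2 - log(exp(x) - 4)/2 + C

Let u = e^x, du = e^x dx.
The integral becomes ∫ du/((u-4)(u-6)); decompose into partial fractions.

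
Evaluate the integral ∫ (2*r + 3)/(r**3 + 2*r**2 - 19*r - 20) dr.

Factor the denominator: (r - 4)*(r + 1)*(r + 5).
Partial-fraction decomposition: -7/(36*(r + 5)) - 1/(20*(r + 1)) + 11/(45*(r - 4)).
Integrate each term: A/(r−a) contributes A·log|r−a|.

11*log(r - 4)/45 - log(r + 1)/20 - 7*log(r + 5)/36 + C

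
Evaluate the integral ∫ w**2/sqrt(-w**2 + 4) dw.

Substitute w = 2·sin(θ), so dw = 2·cos(θ) dθ and the radical becomes sqrt(-w**2 + 4) = 2·cos(θ) by the Pythagorean identity.
Integrate the resulting trig expression in θ, then back-substitute θ = asin(w/2), sin(θ) = w/2, cos(θ) = sqrt(-w**2 + 4)/2 (absorbing any constant into C).

-w*sqrt(-w**2 + 4)/2 + 2*asin(w/2) + C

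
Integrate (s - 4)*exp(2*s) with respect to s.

(2*s - 9)*exp(2*s)/4 + C

Use integration by parts with u = s - 4, dv = exp(2*s) ds, so v = exp(2*s)/2.
Apply parts 1 times (tabular method): alternate signs, differentiate u down to 0, integrate dv up.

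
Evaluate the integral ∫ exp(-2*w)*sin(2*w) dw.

Let I denote the integral. Integrate by parts with u = sin(2*w), dv = exp(-2*w) dw, so v = -exp(-2*w)/2: I = -exp(-2*w)*sin(2*w)/2 + ∫ exp(-2*w)*cos(2*w) dw.
Apply parts again with u = cos(2*w), dv = exp(-2*w) dw: ∫ exp(-2*w)*cos(2*w) dw = -exp(-2*w)*cos(2*w)/2 − I. Substituting back brings back I: I = -exp(-2*w)*sin(2*w)/2 - exp(-2*w)*cos(2*w)/2 − I.
Solving for I: (1 + 1)·I equals the remaining terms, so I = (1/2)·(-exp(-2*w)*sin(2*w)/2 - exp(-2*w)*cos(2*w)/2).

-exp(-2*w)*sin(2*w)/4 - exp(-2*w)*cos(2*w)/4 + C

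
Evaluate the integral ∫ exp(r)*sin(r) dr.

exp(r)*sin(r)/2 - exp(r)*cos(r)/2 + C

Let I denote the integral. Integrate by parts with u = sin(r), dv = exp(r) dr, so v = exp(r): I = exp(r)*sin(r) − ∫ exp(r)*cos(r) dr.
Apply parts again with u = cos(r), dv = exp(r) dr: ∫ exp(r)*cos(r) dr = exp(r)*cos(r) + I. Substituting back brings back I: I = exp(r)*sin(r) - exp(r)*cos(r) − I.
Solving for I: (1 + 1)·I equals the remaining terms, so I = (1/2)·(exp(r)*sin(r) - exp(r)*cos(r)).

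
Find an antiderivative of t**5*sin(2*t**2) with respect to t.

-t**4*cos(2*t**2)/4 + t**2*sin(2*t**2)/4 + cos(2*t**2)/8 + C

Let u = t², du = 2t dt; rewrite as (1/2)∫ u^2·sin(2u) du.
Now integrate by parts 2 times.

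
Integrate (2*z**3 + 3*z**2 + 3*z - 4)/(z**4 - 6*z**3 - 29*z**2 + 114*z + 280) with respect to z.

425*log(z - 7)/99 - 8*log(z - 5)/3 - log(z + 2)/9 + 16*log(z + 4)/33 + C

Factor the denominator: (z - 7)*(z - 5)*(z + 2)*(z + 4).
Partial-fraction decomposition: 16/(33*(z + 4)) - 1/(9*(z + 2)) - 8/(3*(z - 5)) + 425/(99*(z - 7)).
Integrate each term: A/(z−a) contributes A·log|z−a|.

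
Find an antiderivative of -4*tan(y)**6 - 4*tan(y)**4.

Let u = tan(y), so du = (tan(y)**2 + 1) dy.
Rewriting, the integral becomes -4·∫ u^4 du = -4·u^5/5.
Substituting back, u = tan(y).

-4*tan(y)**5/5 + C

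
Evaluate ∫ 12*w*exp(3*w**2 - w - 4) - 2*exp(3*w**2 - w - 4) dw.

2*exp(3*w**2 - w - 4) + C

Let u = 3*w**2 - w - 4, so du = (6*w - 1) dw.
Rewriting, the integral becomes 2·∫ e^u du = 2·e^u.
Substituting back, u = 3*w**2 - w - 4.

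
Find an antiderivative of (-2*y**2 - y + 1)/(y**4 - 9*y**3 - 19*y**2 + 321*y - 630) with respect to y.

Factor the denominator: (y - 7)*(y - 5)*(y - 3)*(y + 6).
Partial-fraction decomposition: 5/(99*(y + 6)) - 5/(18*(y - 3)) + 27/(22*(y - 5)) - 1/(y - 7).
Integrate each term: A/(y−a) contributes A·log|y−a|.

-log(y - 7) + 27*log(y - 5)/22 - 5*log(y - 3)/18 + 5*log(y + 6)/99 + C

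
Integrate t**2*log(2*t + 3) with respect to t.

Use integration by parts with u = log(2*t + 3), dv = t**2 dt.
Then du = 2/(2*t + 3) dt and v = t**3/3.

t**3*log(2*t + 3)/3 - t**3/9 + t**2/4 - 3*t/4 + 9*log(2*t + 3)/8 + C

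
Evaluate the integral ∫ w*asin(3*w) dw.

w**2*asin(3*w)/2 + w*sqrt(-9*w**2 + 1)/12 - asin(3*w)/36 + C

Use integration by parts with u = arcsin(3*w), dv = w dw.
Then du = 3/sqrt(-9*w**2 + 1) dw.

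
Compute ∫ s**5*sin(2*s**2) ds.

Let u = s², du = 2s ds; rewrite as (1/2)∫ u^2·sin(2u) du.
Now integrate by parts 2 times.

-s**4*cos(2*s**2)/4 + s**2*sin(2*s**2)/4 + cos(2*s**2)/8 + C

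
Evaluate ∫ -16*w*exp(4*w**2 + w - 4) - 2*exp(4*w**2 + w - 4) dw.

-2*exp(4*w**2 + w - 4) + C

Let u = 4*w**2 + w - 4, so du = (8*w + 1) dw.
Rewriting, the integral becomes -2·∫ e^u du = -2·e^u.
Substituting back, u = 4*w**2 + w - 4.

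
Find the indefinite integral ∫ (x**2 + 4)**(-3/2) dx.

x/(4*sqrt(x**2 + 4)) + C

Substitute x = 2·tan(θ), so dx = 2·sec(θ)^2 dθ and the radical becomes sqrt(x**2 + 4) = 2·sec(θ) by the Pythagorean identity.
Integrate the resulting trig expression in θ, then back-substitute tan(θ) = x/2, sec(θ) = sqrt(x**2 + 4)/2 (absorbing any constant into C).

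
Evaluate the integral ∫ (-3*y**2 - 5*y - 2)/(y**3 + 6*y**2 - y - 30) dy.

-24*log(y - 2)/35 + 7*log(y + 3)/5 - 26*log(y + 5)/7 + C

Factor the denominator: (y - 2)*(y + 3)*(y + 5).
Partial-fraction decomposition: -26/(7*(y + 5)) + 7/(5*(y + 3)) - 24/(35*(y - 2)).
Integrate each term: A/(y−a) contributes A·log|y−a|.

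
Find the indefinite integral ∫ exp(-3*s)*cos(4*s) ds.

4*exp(-3*s)*sin(4*s)/25 - 3*exp(-3*s)*cos(4*s)/25 + C

Let I denote the integral. Integrate by parts with u = cos(4*s), dv = exp(-3*s) ds, so v = -exp(-3*s)/3: I = -exp(-3*s)*cos(4*s)/3 − (4/3)·∫ exp(-3*s)*sin(4*s) ds.
Apply parts again with u = sin(4*s), dv = exp(-3*s) ds: ∫ exp(-3*s)*sin(4*s) ds = -exp(-3*s)*sin(4*s)/3 + (4/3)·I. Substituting back brings back I: I = 4*exp(-3*s)*sin(4*s)/9 - exp(-3*s)*cos(4*s)/3 − (16/9)·I.
Solving for I: (1 + 16/9)·I equals the remaining terms, so I = (9/25)·(4*exp(-3*s)*sin(4*s)/9 - exp(-3*s)*cos(4*s)/3).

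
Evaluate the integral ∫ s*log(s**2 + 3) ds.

s**2*log(s**2 + 3)/2 - s**2/2 + 3*log(s**2 + 3)/2 + C

Let u = s**2 + 3, so du = (2*s) ds.
The integral becomes (1/2)·∫ log(u) du; integrate by parts with u′=log(u), dv′=du.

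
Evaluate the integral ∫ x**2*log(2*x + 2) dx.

Use integration by parts with u = log(2*x + 2), dv = x**2 dx.
Then du = 2/(2*x + 2) dx and v = x**3/3.

x**3*log(2*x + 2)/3 - x**3/9 + x**2/6 - x/3 + log(x + 1)/3 + C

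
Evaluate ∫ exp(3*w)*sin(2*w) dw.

Let I denote the integral. Integrate by parts with u = sin(2*w), dv = exp(3*w) dw, so v = exp(3*w)/3: I = exp(3*w)*sin(2*w)/3 − (2/3)·∫ exp(3*w)*cos(2*w) dw.
Apply parts again with u = cos(2*w), dv = exp(3*w) dw: ∫ exp(3*w)*cos(2*w) dw = exp(3*w)*cos(2*w)/3 + (2/3)·I. Substituting back brings back I: I = exp(3*w)*sin(2*w)/3 - 2*exp(3*w)*cos(2*w)/9 − (4/9)·I.
Solving for I: (1 + 4/9)·I equals the remaining terms, so I = (9/13)·(exp(3*w)*sin(2*w)/3 - 2*exp(3*w)*cos(2*w)/9).

3*exp(3*w)*sin(2*w)/13 - 2*exp(3*w)*cos(2*w)/13 + C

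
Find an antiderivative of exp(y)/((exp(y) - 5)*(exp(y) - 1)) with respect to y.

log(exp(y) - 5)/4 - log(exp(y) - 1)/4 + C

Let u = e^y, du = e^y dy.
The integral becomes ∫ du/((u-5)(u-1)); decompose into partial fractions.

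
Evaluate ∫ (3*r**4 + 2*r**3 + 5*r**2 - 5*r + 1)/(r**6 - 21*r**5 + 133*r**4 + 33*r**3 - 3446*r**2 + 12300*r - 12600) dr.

135*log(r - 7)/2 - 58907*log(r - 6)/1936 - 371*log(r - 5)/10 + 5*log(r - 2)/112 - 74*log(r + 5)/4235 + 4471/(44*r - 264) + C

Factor the denominator: (r - 7)*(r - 6)**2*(r - 5)*(r - 2)*(r + 5).
Partial-fraction decomposition: -74/(4235*(r + 5)) + 5/(112*(r - 2)) - 371/(10*(r - 5)) - 58907/(1936*(r - 6)) - 4471/(44*(r - 6)**2) + 135/(2*(r - 7)).
Integrate each term; A/(r−a) gives A·log|r−a|; A/(r−a)² gives −A/(r−a).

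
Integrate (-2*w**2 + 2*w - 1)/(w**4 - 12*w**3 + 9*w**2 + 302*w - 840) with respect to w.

-85*log(w - 7)/36 + 61*log(w - 6)/22 - 25*log(w - 4)/54 + 61*log(w + 5)/1188 + C

Factor the denominator: (w - 7)*(w - 6)*(w - 4)*(w + 5).
Partial-fraction decomposition: 61/(1188*(w + 5)) - 25/(54*(w - 4)) + 61/(22*(w - 6)) - 85/(36*(w - 7)).
Integrate each term: A/(w−a) contributes A·log|w−a|.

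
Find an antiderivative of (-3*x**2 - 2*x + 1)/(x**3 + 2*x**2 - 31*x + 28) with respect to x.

-5*log(x - 4)/3 + log(x - 1)/6 - 3*log(x + 7)/2 + C

Factor the denominator: (x - 4)*(x - 1)*(x + 7).
Partial-fraction decomposition: -3/(2*(x + 7)) + 1/(6*(x - 1)) - 5/(3*(x - 4)).
Integrate each term: A/(x−a) contributes A·log|x−a|.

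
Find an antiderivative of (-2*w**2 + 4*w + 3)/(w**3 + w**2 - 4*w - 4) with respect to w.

log(w - 2)/4 + log(w + 1) - 13*log(w + 2)/4 + C

Factor the denominator: (w - 2)*(w + 1)*(w + 2).
Partial-fraction decomposition: -13/(4*(w + 2)) + 1/(w + 1) + 1/(4*(w - 2)).
Integrate each term: A/(w−a) contributes A·log|w−a|.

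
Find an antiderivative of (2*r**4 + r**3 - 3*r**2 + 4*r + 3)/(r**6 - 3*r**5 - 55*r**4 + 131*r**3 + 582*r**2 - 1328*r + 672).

Factor the denominator: (r - 7)*(r - 4)*(r - 1)**2*(r + 4)*(r + 6).
Partial-fraction decomposition: -321/(1820*(r + 6)) + 387/(4400*(r + 4)) + 101/(6300*(r - 1)) + 1/(90*(r - 1)**2) - 547/(2160*(r - 4)) + 5029/(15444*(r - 7)).
Integrate each term; A/(r−a) gives A·log|r−a|; A/(r−a)² gives −A/(r−a).

5029*log(r - 7)/15444 - 547*log(r - 4)/2160 + 101*log(r - 1)/6300 + 387*log(r + 4)/4400 - 321*log(r + 6)/1820 - 1/(90*r - 90) + C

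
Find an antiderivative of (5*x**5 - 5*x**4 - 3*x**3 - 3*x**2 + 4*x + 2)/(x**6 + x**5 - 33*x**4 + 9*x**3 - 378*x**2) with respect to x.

Factor the denominator: x**2*(x - 6)*(x + 7)*(x**2 + 9).
Partial-fraction decomposition: 2*(1093*x - 1155)/(2349*(x**2 + 9)) + 47592/(18473*(x + 7)) + 3167/(2106*(x - 6)) - 85/(7938*x) - 1/(189*x**2).
Integrate each term; A/(x−a) gives A·log|x−a|; the (Bx+D)/(x²+p²) term gives a log and an atan.

-85*log(x)/7938 + 3167*log(x - 6)/2106 + 47592*log(x + 7)/18473 + 1093*log(x**2 + 9)/2349 - 770*atan(x/3)/2349 + 1/(189*x) + C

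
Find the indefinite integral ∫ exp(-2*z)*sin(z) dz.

Let I denote the integral. Integrate by parts with u = sin(z), dv = exp(-2*z) dz, so v = -exp(-2*z)/2: I = -exp(-2*z)*sin(z)/2 + (1/2)·∫ exp(-2*z)*cos(z) dz.
Apply parts again with u = cos(z), dv = exp(-2*z) dz: ∫ exp(-2*z)*cos(z) dz = -exp(-2*z)*cos(z)/2 − (1/2)·I. Substituting back brings back I: I = -exp(-2*z)*sin(z)/2 - exp(-2*z)*cos(z)/4 − (1/4)·I.
Solving for I: (1 + 1/4)·I equals the remaining terms, so I = (4/5)·(-exp(-2*z)*sin(z)/2 - exp(-2*z)*cos(z)/4).

-2*exp(-2*z)*sin(z)/5 - exp(-2*z)*cos(z)/5 + C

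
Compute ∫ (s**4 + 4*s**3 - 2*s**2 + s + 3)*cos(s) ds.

Use integration by parts with u = s**4 + 4*s**3 - 2*s**2 + s + 3, dv = cos(s) ds, so v = sin(s).
Apply parts 4 times (tabular method): alternate signs, differentiate u down to 0, integrate dv up.

s**4*sin(s) + 4*s**3*sin(s) + 4*s**3*cos(s) - 14*s**2*sin(s) + 12*s**2*cos(s) - 23*s*sin(s) - 28*s*cos(s) + 31*sin(s) - 23*cos(s) + C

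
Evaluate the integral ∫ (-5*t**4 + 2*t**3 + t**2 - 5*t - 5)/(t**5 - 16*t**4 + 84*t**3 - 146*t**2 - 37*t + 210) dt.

Factor the denominator: (t - 7)*(t - 5)*(t - 3)*(t - 2)*(t + 1).
Partial-fraction decomposition: -1/(96*(t + 1)) + 5/(3*(t - 2)) - 181/(16*(t - 3)) + 40/(t - 5) - 1131/(32*(t - 7)).
Integrate each term: A/(t−a) contributes A·log|t−a|.

-1131*log(t - 7)/32 + 40*log(t - 5) - 181*log(t - 3)/16 + 5*log(t - 2)/3 - log(t + 1)/96 + C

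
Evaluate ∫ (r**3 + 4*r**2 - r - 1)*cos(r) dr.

r**3*sin(r) + 4*r**2*sin(r) + 3*r**2*cos(r) - 7*r*sin(r) + 8*r*cos(r) - 9*sin(r) - 7*cos(r) + C

Use integration by parts with u = r**3 + 4*r**2 - r - 1, dv = cos(r) dr, so v = sin(r).
Apply parts 3 times (tabular method): alternate signs, differentiate u down to 0, integrate dv up.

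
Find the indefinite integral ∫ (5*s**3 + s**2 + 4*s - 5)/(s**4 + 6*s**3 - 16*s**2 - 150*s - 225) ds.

Factor the denominator: (s - 5)*(s + 3)**2*(s + 5).
Partial-fraction decomposition: 125/(8*(s + 5)) - 1493/(128*(s + 3)) + 143/(16*(s + 3)**2) + 133/(128*(s - 5)).
Integrate each term; A/(s−a) gives A·log|s−a|; A/(s−a)² gives −A/(s−a).

133*log(s - 5)/128 - 1493*log(s + 3)/128 + 125*log(s + 5)/8 - 143/(16*s + 48) + C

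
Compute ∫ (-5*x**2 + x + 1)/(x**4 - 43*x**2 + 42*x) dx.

log(x)/42 - 173*log(x - 6)/390 + 3*log(x - 1)/40 + 251*log(x + 7)/728 + C

Factor the denominator: x*(x - 6)*(x - 1)*(x + 7).
Partial-fraction decomposition: 251/(728*(x + 7)) + 3/(40*(x - 1)) - 173/(390*(x - 6)) + 1/(42*x).
Integrate each term: A/(x−a) contributes A·log|x−a|.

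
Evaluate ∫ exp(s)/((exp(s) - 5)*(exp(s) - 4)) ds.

Let u = e^s, du = e^s ds.
The integral becomes ∫ du/((u-4)(u-5)); decompose into partial fractions.

log(exp(s) - 5) - log(exp(s) - 4) + C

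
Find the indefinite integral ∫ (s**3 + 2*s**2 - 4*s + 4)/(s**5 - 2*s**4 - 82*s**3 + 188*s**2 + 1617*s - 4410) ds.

417*log(s - 7)/1456 - 53*log(s - 5)/176 + 37*log(s - 3)/720 + 116*log(s + 6)/1287 - 71*log(s + 7)/560 + C

Factor the denominator: (s - 7)*(s - 5)*(s - 3)*(s + 6)*(s + 7).
Partial-fraction decomposition: -71/(560*(s + 7)) + 116/(1287*(s + 6)) + 37/(720*(s - 3)) - 53/(176*(s - 5)) + 417/(1456*(s - 7)).
Integrate each term: A/(s−a) contributes A·log|s−a|.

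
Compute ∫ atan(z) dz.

z*atan(z) - log(z**2 + 1)/2 + C

Use integration by parts with u = arctan(z), dv = dz.
Then du = 1/(z**2 + 1) dz.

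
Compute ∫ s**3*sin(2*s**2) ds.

-s**2*cos(2*s**2)/4 + sin(2*s**2)/8 + C

Let u = s², du = 2s ds; rewrite as (1/2)∫ u^1·sin(2u) du.
Now integrate by parts 1 time.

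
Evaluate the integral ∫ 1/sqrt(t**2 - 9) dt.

log(t + sqrt(t**2 - 9)) + C

Substitute t = 3·sec(θ), so dt = 3·sec(θ)*tan(θ) dθ and the radical becomes sqrt(t**2 - 9) = 3·tan(θ) by the Pythagorean identity.
Integrate the resulting trig expression in θ, then back-substitute sec(θ) = t/3, tan(θ) = sqrt(t**2 - 9)/3 (absorbing any constant into C).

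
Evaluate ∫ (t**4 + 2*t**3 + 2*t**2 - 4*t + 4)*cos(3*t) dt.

t**4*sin(3*t)/3 + 2*t**3*sin(3*t)/3 + 4*t**3*cos(3*t)/9 + 2*t**2*sin(3*t)/9 + 2*t**2*cos(3*t)/3 - 16*t*sin(3*t)/9 + 4*t*cos(3*t)/27 + 104*sin(3*t)/81 - 16*cos(3*t)/27 + C

Use integration by parts with u = t**4 + 2*t**3 + 2*t**2 - 4*t + 4, dv = cos(3*t) dt, so v = sin(3*t)/3.
Apply parts 4 times (tabular method): alternate signs, differentiate u down to 0, integrate dv up.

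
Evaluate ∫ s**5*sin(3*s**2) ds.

Let u = s², du = 2s ds; rewrite as (1/2)∫ u^2·sin(3u) du.
Now integrate by parts 2 times.

-s**4*cos(3*s**2)/6 + s**2*sin(3*s**2)/9 + cos(3*s**2)/27 + C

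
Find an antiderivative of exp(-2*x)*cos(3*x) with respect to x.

3*exp(-2*x)*sin(3*x)/13 - 2*exp(-2*x)*cos(3*x)/13 + C

Let I denote the integral. Integrate by parts with u = cos(3*x), dv = exp(-2*x) dx, so v = -exp(-2*x)/2: I = -exp(-2*x)*cos(3*x)/2 − (3/2)·∫ exp(-2*x)*sin(3*x) dx.
Apply parts again with u = sin(3*x), dv = exp(-2*x) dx: ∫ exp(-2*x)*sin(3*x) dx = -exp(-2*x)*sin(3*x)/2 + (3/2)·I. Substituting back brings back I: I = 3*exp(-2*x)*sin(3*x)/4 - exp(-2*x)*cos(3*x)/2 − (9/4)·I.
Solving for I: (1 + 9/4)·I equals the remaining terms, so I = (4/13)·(3*exp(-2*x)*sin(3*x)/4 - exp(-2*x)*cos(3*x)/2).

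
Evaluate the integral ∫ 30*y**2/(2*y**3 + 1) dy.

Let u = 2*y**3 + 1, so du = (6*y**2) dy.
Rewriting, the integral becomes 5·∫ 1/u du = 5·log(u).
Substituting back, u = 2*y**3 + 1.

5*log(2*y**3 + 1) + C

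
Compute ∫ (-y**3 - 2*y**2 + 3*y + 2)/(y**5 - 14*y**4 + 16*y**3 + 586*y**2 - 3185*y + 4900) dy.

-209*log(y - 7)/84 - log(y - 5)/144 + 82*log(y - 4)/33 + 113*log(y + 7)/11088 - 79/(12*y - 60) + C

Factor the denominator: (y - 7)*(y - 5)**2*(y - 4)*(y + 7).
Partial-fraction decomposition: 113/(11088*(y + 7)) + 82/(33*(y - 4)) - 1/(144*(y - 5)) + 79/(12*(y - 5)**2) - 209/(84*(y - 7)).
Integrate each term; A/(y−a) gives A·log|y−a|; A/(y−a)² gives −A/(y−a).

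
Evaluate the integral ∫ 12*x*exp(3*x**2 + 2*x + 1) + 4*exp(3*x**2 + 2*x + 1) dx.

Let u = 3*x**2 + 2*x + 1, so du = (6*x + 2) dx.
Rewriting, the integral becomes 2·∫ e^u du = 2·e^u.
Substituting back, u = 3*x**2 + 2*x + 1.

2*exp(3*x**2 + 2*x + 1) + C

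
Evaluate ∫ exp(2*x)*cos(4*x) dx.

Let I denote the integral. Integrate by parts with u = cos(4*x), dv = exp(2*x) dx, so v = exp(2*x)/2: I = exp(2*x)*cos(4*x)/2 + 2·∫ exp(2*x)*sin(4*x) dx.
Apply parts again with u = sin(4*x), dv = exp(2*x) dx: ∫ exp(2*x)*sin(4*x) dx = exp(2*x)*sin(4*x)/2 − 2·I. Substituting back brings back I: I = exp(2*x)*sin(4*x) + exp(2*x)*cos(4*x)/2 − 4·I.
Solving for I: (1 + 4)·I equals the remaining terms, so I = (1/5)·(exp(2*x)*sin(4*x) + exp(2*x)*cos(4*x)/2).

exp(2*x)*sin(4*x)/5 + exp(2*x)*cos(4*x)/10 + C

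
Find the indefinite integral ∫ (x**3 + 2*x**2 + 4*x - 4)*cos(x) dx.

Use integration by parts with u = x**3 + 2*x**2 + 4*x - 4, dv = cos(x) dx, so v = sin(x).
Apply parts 3 times (tabular method): alternate signs, differentiate u down to 0, integrate dv up.

x**3*sin(x) + 2*x**2*sin(x) + 3*x**2*cos(x) - 2*x*sin(x) + 4*x*cos(x) - 8*sin(x) - 2*cos(x) + C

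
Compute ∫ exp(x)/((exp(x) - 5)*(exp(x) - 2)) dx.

log(exp(x) - 5)/3 - log(exp(x) - 2)/3 + C

Let u = e^x, du = e^x dx.
The integral becomes ∫ du/((u-2)(u-5)); decompose into partial fractions.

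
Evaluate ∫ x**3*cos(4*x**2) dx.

x**2*sin(4*x**2)/8 + cos(4*x**2)/32 + C

Let u = x², du = 2x dx; rewrite as (1/2)∫ u^1·cos(4u) du.
Now integrate by parts 1 time.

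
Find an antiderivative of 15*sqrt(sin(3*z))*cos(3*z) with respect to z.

10*sin(3*z)**(3/2)/3 + C

Let u = sin(3*z), so du = (3*cos(3*z)) dz.
Rewriting, the integral becomes 5·∫ √u du = 5·(2/3)u^(3/2).
Substituting back, u = sin(3*z).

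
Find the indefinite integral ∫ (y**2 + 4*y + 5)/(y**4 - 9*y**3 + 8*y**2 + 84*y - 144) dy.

Factor the denominator: (y - 6)*(y - 4)*(y - 2)*(y + 3).
Partial-fraction decomposition: -2/(315*(y + 3)) + 17/(40*(y - 2)) - 37/(28*(y - 4)) + 65/(72*(y - 6)).
Integrate each term: A/(y−a) contributes A·log|y−a|.

65*log(y - 6)/72 - 37*log(y - 4)/28 + 17*log(y - 2)/40 - 2*log(y + 3)/315 + C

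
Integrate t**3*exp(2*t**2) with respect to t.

(2*t**2 - 1)*exp(2*t**2)/8 + C

Let u = t², du = 2t dt; rewrite as (1/2)∫ u^1·exp(2u) du.
Now integrate by parts 1 time.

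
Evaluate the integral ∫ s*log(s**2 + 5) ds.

Let u = s**2 + 5, so du = (2*s) ds.
The integral becomes (1/2)·∫ log(u) du; integrate by parts with u′=log(u), dv′=du.

s**2*log(s**2 + 5)/2 - s**2/2 + 5*log(s**2 + 5)/2 + C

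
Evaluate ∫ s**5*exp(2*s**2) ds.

Let u = s², du = 2s ds; rewrite as (1/2)∫ u^2·exp(2u) du.
Now integrate by parts 2 times.

(2*s**4 - 2*s**2 + 1)*exp(2*s**2)/8 + C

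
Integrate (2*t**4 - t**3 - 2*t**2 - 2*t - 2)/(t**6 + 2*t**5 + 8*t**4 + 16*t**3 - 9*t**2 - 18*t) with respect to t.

Factor the denominator: t*(t - 1)*(t + 1)*(t + 2)*(t**2 + 9).
Partial-fraction decomposition: (419*t + 1476)/(1170*(t**2 + 9)) - 17/(39*(t + 2)) + 1/(20*(t + 1)) - 1/(12*(t - 1)) + 1/(9*t).
Integrate each term; A/(t−a) gives A·log|t−a|; the (Bt+D)/(t²+p²) term gives a log and an atan.

log(t)/9 - log(t - 1)/12 + log(t + 1)/20 - 17*log(t + 2)/39 + 419*log(t**2 + 9)/2340 + 82*atan(t/3)/195 + C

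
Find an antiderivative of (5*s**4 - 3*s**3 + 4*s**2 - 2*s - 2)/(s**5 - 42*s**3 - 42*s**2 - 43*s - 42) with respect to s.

Factor the denominator: (s - 7)*(s + 1)*(s + 6)*(s**2 + 1).
Partial-fraction decomposition: -(43*s + 1)/(1850*(s**2 + 1)) + 7282/(2405*(s + 6)) - 3/(20*(s + 1)) + 2789/(1300*(s - 7)).
Integrate each term; A/(s−a) gives A·log|s−a|; the (Bs+D)/(s²+p²) term gives a log and an atan.

2789*log(s - 7)/1300 - 3*log(s + 1)/20 + 7282*log(s + 6)/2405 - 43*log(s**2 + 1)/3700 - atan(s)/1850 + C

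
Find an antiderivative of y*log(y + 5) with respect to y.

Use integration by parts with u = log(y + 5), dv = y dy.
Then du = 1/(y + 5) dy and v = y**2/2.

y**2*log(y + 5)/2 - y**2/4 + 5*y/2 - 25*log(y + 5)/2 + C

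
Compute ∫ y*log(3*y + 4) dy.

y**2*log(3*y + 4)/2 - y**2/4 + 2*y/3 - 8*log(3*y + 4)/9 + C

Use integration by parts with u = log(3*y + 4), dv = y dy.
Then du = 3/(3*y + 4) dy and v = y**2/2.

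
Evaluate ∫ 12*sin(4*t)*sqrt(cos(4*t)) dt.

Let u = cos(4*t), so du = (-4*sin(4*t)) dt.
Rewriting, the integral becomes -3·∫ √u du = -3·(2/3)u^(3/2).
Substituting back, u = cos(4*t).

-2*cos(4*t)**(3/2) + C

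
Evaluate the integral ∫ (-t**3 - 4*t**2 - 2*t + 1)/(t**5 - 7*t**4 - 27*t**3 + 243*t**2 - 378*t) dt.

Factor the denominator: t*(t - 7)*(t - 3)**2*(t + 6).
Partial-fraction decomposition: 85/(6318*(t + 6)) + 179/(486*(t - 3)) + 17/(27*(t - 3)**2) - 69/(182*(t - 7)) - 1/(378*t).
Integrate each term; A/(t−a) gives A·log|t−a|; A/(t−a)² gives −A/(t−a).

-log(t)/378 - 69*log(t - 7)/182 + 179*log(t - 3)/486 + 85*log(t + 6)/6318 - 17/(27*t - 81) + C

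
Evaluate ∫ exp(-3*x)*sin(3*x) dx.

-exp(-3*x)*sin(3*x)/6 - exp(-3*x)*cos(3*x)/6 + C

Let I denote the integral. Integrate by parts with u = sin(3*x), dv = exp(-3*x) dx, so v = -exp(-3*x)/3: I = -exp(-3*x)*sin(3*x)/3 + ∫ exp(-3*x)*cos(3*x) dx.
Apply parts again with u = cos(3*x), dv = exp(-3*x) dx: ∫ exp(-3*x)*cos(3*x) dx = -exp(-3*x)*cos(3*x)/3 − I. Substituting back brings back I: I = -exp(-3*x)*sin(3*x)/3 - exp(-3*x)*cos(3*x)/3 − I.
Solving for I: (1 + 1)·I equals the remaining terms, so I = (1/2)·(-exp(-3*x)*sin(3*x)/3 - exp(-3*x)*cos(3*x)/3).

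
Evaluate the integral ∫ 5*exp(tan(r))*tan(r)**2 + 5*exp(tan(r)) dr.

5*exp(tan(r)) + C

Let u = tan(r), so du = (tan(r)**2 + 1) dr.
Rewriting, the integral becomes 5·∫ e^u du = 5·e^u.
Substituting back, u = tan(r).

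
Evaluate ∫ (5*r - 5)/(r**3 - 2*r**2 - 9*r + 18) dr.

Factor the denominator: (r - 3)*(r - 2)*(r + 3).
Partial-fraction decomposition: -2/(3*(r + 3)) - 1/(r - 2) + 5/(3*(r - 3)).
Integrate each term: A/(r−a) contributes A·log|r−a|.

5*log(r - 3)/3 - log(r - 2) - 2*log(r + 3)/3 + C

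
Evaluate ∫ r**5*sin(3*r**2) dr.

Let u = r², du = 2r dr; rewrite as (1/2)∫ u^2·sin(3u) du.
Now integrate by parts 2 times.

-r**4*cos(3*r**2)/6 + r**2*sin(3*r**2)/9 + cos(3*r**2)/27 + C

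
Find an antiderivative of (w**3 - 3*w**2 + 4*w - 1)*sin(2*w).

Use integration by parts with u = w**3 - 3*w**2 + 4*w - 1, dv = sin(2*w) dw, so v = -cos(2*w)/2.
Apply parts 3 times (tabular method): alternate signs, differentiate u down to 0, integrate dv up.

-w**3*cos(2*w)/2 + 3*w**2*sin(2*w)/4 + 3*w**2*cos(2*w)/2 - 3*w*sin(2*w)/2 - 5*w*cos(2*w)/4 + 5*sin(2*w)/8 - cos(2*w)/4 + C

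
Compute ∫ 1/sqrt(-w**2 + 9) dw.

asin(w/3) + C

Substitute w = 3·sin(θ), so dw = 3·cos(θ) dθ and the radical becomes sqrt(-w**2 + 9) = 3·cos(θ) by the Pythagorean identity.
Integrate the resulting trig expression in θ, then back-substitute θ = asin(w/3), sin(θ) = w/3, cos(θ) = sqrt(-w**2 + 9)/3 (absorbing any constant into C).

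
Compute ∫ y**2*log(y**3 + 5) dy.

y**3*log(y**3 + 5)/3 - y**3/3 + 5*log(y**3 + 5)/3 + C

Let u = y**3 + 5, so du = (3*y**2) dy.
The integral becomes (1/3)·∫ log(u) du; integrate by parts with u′=log(u), dv′=du.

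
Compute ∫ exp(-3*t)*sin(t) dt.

Let I denote the integral. Integrate by parts with u = sin(t), dv = exp(-3*t) dt, so v = -exp(-3*t)/3: I = -exp(-3*t)*sin(t)/3 + (1/3)·∫ exp(-3*t)*cos(t) dt.
Apply parts again with u = cos(t), dv = exp(-3*t) dt: ∫ exp(-3*t)*cos(t) dt = -exp(-3*t)*cos(t)/3 − (1/3)·I. Substituting back brings back I: I = -exp(-3*t)*sin(t)/3 - exp(-3*t)*cos(t)/9 − (1/9)·I.
Solving for I: (1 + 1/9)·I equals the remaining terms, so I = (9/10)·(-exp(-3*t)*sin(t)/3 - exp(-3*t)*cos(t)/9).

-3*exp(-3*t)*sin(t)/10 - exp(-3*t)*cos(t)/10 + C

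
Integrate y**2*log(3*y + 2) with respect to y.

y**3*log(3*y + 2)/3 - y**3/9 + y**2/9 - 4*y/27 + 8*log(3*y + 2)/81 + C

Use integration by parts with u = log(3*y + 2), dv = y**2 dy.
Then du = 3/(3*y + 2) dy and v = y**3/3.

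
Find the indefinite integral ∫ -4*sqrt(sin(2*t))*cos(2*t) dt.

Let u = sin(2*t), so du = (2*cos(2*t)) dt.
Rewriting, the integral becomes -2·∫ √u du = -2·(2/3)u^(3/2).
Substituting back, u = sin(2*t).

-4*sin(2*t)**(3/2)/3 + C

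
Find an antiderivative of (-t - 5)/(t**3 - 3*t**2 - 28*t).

5*log(t)/28 - 12*log(t - 7)/77 - log(t + 4)/44 + C

Factor the denominator: t*(t - 7)*(t + 4).
Partial-fraction decomposition: -1/(44*(t + 4)) - 12/(77*(t - 7)) + 5/(28*t).
Integrate each term: A/(t−a) contributes A·log|t−a|.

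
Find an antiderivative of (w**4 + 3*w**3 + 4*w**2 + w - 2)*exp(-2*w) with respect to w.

(-4*w**4 - 20*w**3 - 46*w**2 - 50*w - 17)*exp(-2*w)/8 + C

Use integration by parts with u = w**4 + 3*w**3 + 4*w**2 + w - 2, dv = exp(-2*w) dw, so v = -exp(-2*w)/2.
Apply parts 4 times (tabular method): alternate signs, differentiate u down to 0, integrate dv up.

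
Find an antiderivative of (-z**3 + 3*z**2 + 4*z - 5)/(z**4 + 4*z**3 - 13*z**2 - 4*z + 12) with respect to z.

Factor the denominator: (z - 2)*(z - 1)*(z + 1)*(z + 6).
Partial-fraction decomposition: -59/(56*(z + 6)) - 1/(6*(z + 1)) - 1/(14*(z - 1)) + 7/(24*(z - 2)).
Integrate each term: A/(z−a) contributes A·log|z−a|.

7*log(z - 2)/24 - log(z - 1)/14 - log(z + 1)/6 - 59*log(z + 6)/56 + C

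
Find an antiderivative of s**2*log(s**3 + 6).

Let u = s**3 + 6, so du = (3*s**2) ds.
The integral becomes (1/3)·∫ log(u) du; integrate by parts with u′=log(u), dv′=du.

s**3*log(s**3 + 6)/3 - s**3/3 + 2*log(s**3 + 6) + C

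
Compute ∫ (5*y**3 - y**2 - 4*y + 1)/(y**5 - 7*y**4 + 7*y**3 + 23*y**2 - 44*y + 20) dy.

Factor the denominator: (y - 5)*(y - 2)*(y - 1)**2*(y + 2).
Partial-fraction decomposition: -5/(36*(y + 2)) + 119/(144*(y - 1)) + 1/(12*(y - 1)**2) - 29/(12*(y - 2)) + 83/(48*(y - 5)).
Integrate each term; A/(y−a) gives A·log|y−a|; A/(y−a)² gives −A/(y−a).

83*log(y - 5)/48 - 29*log(y - 2)/12 + 119*log(y - 1)/144 - 5*log(y + 2)/36 - 1/(12*y - 12) + C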